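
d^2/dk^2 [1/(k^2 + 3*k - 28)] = 2*(-k^2 - 3*k + (2*k + 3)^2 + 28)/(k^2 + 3*k - 28)^3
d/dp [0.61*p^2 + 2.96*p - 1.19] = 1.22*p + 2.96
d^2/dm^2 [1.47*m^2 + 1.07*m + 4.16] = 2.94000000000000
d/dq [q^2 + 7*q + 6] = 2*q + 7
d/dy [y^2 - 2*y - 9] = 2*y - 2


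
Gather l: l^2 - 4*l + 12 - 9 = l^2 - 4*l + 3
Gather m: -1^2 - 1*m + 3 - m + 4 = 6 - 2*m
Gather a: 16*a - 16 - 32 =16*a - 48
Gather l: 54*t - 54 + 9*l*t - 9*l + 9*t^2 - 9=l*(9*t - 9) + 9*t^2 + 54*t - 63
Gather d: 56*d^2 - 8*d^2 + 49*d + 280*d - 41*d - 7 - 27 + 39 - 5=48*d^2 + 288*d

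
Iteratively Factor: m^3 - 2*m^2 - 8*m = (m - 4)*(m^2 + 2*m) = (m - 4)*(m + 2)*(m)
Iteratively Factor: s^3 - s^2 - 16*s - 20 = (s + 2)*(s^2 - 3*s - 10) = (s - 5)*(s + 2)*(s + 2)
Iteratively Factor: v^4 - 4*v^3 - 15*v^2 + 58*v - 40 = (v - 2)*(v^3 - 2*v^2 - 19*v + 20) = (v - 5)*(v - 2)*(v^2 + 3*v - 4) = (v - 5)*(v - 2)*(v - 1)*(v + 4)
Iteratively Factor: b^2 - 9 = (b - 3)*(b + 3)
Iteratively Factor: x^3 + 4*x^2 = (x)*(x^2 + 4*x) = x^2*(x + 4)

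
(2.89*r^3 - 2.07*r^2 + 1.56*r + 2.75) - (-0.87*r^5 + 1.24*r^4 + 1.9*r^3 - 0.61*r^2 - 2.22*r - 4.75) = 0.87*r^5 - 1.24*r^4 + 0.99*r^3 - 1.46*r^2 + 3.78*r + 7.5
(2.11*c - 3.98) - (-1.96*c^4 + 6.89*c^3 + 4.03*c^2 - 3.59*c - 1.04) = 1.96*c^4 - 6.89*c^3 - 4.03*c^2 + 5.7*c - 2.94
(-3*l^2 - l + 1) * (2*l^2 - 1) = -6*l^4 - 2*l^3 + 5*l^2 + l - 1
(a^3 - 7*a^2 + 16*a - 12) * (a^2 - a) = a^5 - 8*a^4 + 23*a^3 - 28*a^2 + 12*a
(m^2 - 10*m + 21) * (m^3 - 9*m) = m^5 - 10*m^4 + 12*m^3 + 90*m^2 - 189*m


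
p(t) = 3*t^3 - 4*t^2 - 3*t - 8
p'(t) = 9*t^2 - 8*t - 3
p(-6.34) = -914.28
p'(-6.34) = 409.48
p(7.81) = 1153.72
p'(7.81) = 483.48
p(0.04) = -8.13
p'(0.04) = -3.31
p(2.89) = 22.33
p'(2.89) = 49.05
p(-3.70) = -203.62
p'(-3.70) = 149.81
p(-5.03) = -475.90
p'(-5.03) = 264.95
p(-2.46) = -69.49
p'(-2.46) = 71.14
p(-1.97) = -40.55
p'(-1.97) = 47.69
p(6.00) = 478.00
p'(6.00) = 273.00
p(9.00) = 1828.00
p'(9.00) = 654.00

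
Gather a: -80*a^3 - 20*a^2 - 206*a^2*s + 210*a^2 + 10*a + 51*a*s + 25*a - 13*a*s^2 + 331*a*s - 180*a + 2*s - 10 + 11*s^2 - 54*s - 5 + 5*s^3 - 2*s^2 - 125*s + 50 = -80*a^3 + a^2*(190 - 206*s) + a*(-13*s^2 + 382*s - 145) + 5*s^3 + 9*s^2 - 177*s + 35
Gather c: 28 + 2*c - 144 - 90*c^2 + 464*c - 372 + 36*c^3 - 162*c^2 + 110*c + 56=36*c^3 - 252*c^2 + 576*c - 432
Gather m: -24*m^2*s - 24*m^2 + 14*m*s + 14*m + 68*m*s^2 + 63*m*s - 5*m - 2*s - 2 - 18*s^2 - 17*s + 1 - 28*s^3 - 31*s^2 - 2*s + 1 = m^2*(-24*s - 24) + m*(68*s^2 + 77*s + 9) - 28*s^3 - 49*s^2 - 21*s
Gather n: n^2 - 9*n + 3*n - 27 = n^2 - 6*n - 27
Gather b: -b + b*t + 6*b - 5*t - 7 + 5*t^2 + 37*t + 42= b*(t + 5) + 5*t^2 + 32*t + 35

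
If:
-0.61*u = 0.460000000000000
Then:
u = -0.75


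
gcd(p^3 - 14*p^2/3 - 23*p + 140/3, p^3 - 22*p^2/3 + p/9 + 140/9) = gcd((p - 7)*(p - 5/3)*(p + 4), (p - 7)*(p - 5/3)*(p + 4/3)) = p^2 - 26*p/3 + 35/3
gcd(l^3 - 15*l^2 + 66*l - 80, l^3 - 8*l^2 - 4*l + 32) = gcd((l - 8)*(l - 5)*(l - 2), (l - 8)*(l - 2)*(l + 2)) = l^2 - 10*l + 16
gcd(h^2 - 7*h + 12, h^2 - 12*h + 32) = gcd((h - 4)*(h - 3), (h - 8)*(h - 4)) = h - 4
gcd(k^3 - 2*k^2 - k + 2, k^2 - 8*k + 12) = k - 2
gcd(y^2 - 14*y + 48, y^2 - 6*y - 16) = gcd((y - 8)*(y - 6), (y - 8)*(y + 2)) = y - 8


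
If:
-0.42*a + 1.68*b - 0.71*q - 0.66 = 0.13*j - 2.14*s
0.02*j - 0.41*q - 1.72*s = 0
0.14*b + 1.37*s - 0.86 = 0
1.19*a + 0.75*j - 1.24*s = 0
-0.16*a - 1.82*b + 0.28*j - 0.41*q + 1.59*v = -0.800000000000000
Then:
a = 1.87967060307006*v + 7.38963859024178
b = 0.251913190071482*v - 1.02037985299561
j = -3.02497237370465*v - 10.5146373247602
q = -0.0395647977039249*v - 3.5837787632184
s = 0.73200962001415 - 0.0257429537299325*v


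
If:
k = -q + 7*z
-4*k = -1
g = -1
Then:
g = -1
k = 1/4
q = 7*z - 1/4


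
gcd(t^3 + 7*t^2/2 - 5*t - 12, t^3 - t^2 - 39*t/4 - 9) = t + 3/2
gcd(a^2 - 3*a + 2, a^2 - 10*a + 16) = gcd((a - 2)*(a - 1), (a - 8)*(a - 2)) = a - 2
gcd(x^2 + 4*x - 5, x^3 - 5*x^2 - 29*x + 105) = x + 5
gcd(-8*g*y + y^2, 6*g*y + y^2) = y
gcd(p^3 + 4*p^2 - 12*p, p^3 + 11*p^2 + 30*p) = p^2 + 6*p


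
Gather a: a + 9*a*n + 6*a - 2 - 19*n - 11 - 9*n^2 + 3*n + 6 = a*(9*n + 7) - 9*n^2 - 16*n - 7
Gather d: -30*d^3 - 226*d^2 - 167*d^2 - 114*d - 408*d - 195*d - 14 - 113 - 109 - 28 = -30*d^3 - 393*d^2 - 717*d - 264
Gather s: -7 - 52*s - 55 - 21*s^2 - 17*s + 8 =-21*s^2 - 69*s - 54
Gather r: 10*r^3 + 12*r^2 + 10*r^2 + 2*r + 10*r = 10*r^3 + 22*r^2 + 12*r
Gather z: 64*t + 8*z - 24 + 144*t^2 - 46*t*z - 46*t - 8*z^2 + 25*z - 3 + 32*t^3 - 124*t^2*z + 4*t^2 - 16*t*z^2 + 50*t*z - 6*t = 32*t^3 + 148*t^2 + 12*t + z^2*(-16*t - 8) + z*(-124*t^2 + 4*t + 33) - 27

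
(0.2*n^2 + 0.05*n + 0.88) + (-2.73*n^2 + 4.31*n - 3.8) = -2.53*n^2 + 4.36*n - 2.92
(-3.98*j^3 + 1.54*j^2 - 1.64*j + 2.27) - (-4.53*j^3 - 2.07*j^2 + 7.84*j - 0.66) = 0.55*j^3 + 3.61*j^2 - 9.48*j + 2.93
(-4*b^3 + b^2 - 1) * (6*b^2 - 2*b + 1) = -24*b^5 + 14*b^4 - 6*b^3 - 5*b^2 + 2*b - 1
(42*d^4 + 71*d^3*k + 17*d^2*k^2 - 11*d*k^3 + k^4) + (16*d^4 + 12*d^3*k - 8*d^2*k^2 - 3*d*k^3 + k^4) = 58*d^4 + 83*d^3*k + 9*d^2*k^2 - 14*d*k^3 + 2*k^4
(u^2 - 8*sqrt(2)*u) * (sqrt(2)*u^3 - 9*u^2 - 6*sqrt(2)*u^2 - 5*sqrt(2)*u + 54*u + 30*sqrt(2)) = sqrt(2)*u^5 - 25*u^4 - 6*sqrt(2)*u^4 + 67*sqrt(2)*u^3 + 150*u^3 - 402*sqrt(2)*u^2 + 80*u^2 - 480*u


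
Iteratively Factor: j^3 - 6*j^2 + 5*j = (j)*(j^2 - 6*j + 5) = j*(j - 1)*(j - 5)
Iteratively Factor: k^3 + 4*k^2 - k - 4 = (k + 4)*(k^2 - 1) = (k - 1)*(k + 4)*(k + 1)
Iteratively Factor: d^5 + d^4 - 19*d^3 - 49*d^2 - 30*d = (d + 3)*(d^4 - 2*d^3 - 13*d^2 - 10*d) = (d + 1)*(d + 3)*(d^3 - 3*d^2 - 10*d) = d*(d + 1)*(d + 3)*(d^2 - 3*d - 10) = d*(d - 5)*(d + 1)*(d + 3)*(d + 2)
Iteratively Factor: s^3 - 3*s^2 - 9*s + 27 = (s - 3)*(s^2 - 9) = (s - 3)*(s + 3)*(s - 3)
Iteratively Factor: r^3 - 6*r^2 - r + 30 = (r - 3)*(r^2 - 3*r - 10) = (r - 3)*(r + 2)*(r - 5)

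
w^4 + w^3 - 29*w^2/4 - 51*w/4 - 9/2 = (w - 3)*(w + 1/2)*(w + 3/2)*(w + 2)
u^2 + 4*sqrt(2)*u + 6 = (u + sqrt(2))*(u + 3*sqrt(2))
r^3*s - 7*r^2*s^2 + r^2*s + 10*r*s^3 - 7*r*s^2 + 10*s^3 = (r - 5*s)*(r - 2*s)*(r*s + s)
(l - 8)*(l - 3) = l^2 - 11*l + 24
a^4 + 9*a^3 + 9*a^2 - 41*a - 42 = (a - 2)*(a + 1)*(a + 3)*(a + 7)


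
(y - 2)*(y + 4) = y^2 + 2*y - 8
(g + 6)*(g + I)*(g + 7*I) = g^3 + 6*g^2 + 8*I*g^2 - 7*g + 48*I*g - 42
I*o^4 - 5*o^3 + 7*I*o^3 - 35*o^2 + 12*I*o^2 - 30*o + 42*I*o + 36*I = (o + 6)*(o - I)*(o + 6*I)*(I*o + I)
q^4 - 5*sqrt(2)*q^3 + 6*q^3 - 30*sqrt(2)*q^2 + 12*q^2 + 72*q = q*(q + 6)*(q - 3*sqrt(2))*(q - 2*sqrt(2))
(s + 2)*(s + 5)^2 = s^3 + 12*s^2 + 45*s + 50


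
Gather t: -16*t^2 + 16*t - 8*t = -16*t^2 + 8*t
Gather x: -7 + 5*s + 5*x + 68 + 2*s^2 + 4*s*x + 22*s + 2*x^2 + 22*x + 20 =2*s^2 + 27*s + 2*x^2 + x*(4*s + 27) + 81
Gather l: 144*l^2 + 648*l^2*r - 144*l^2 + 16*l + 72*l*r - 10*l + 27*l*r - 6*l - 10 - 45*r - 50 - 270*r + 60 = 648*l^2*r + 99*l*r - 315*r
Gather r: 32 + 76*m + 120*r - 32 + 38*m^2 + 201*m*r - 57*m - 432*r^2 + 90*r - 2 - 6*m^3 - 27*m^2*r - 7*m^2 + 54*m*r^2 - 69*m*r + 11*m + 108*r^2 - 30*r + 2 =-6*m^3 + 31*m^2 + 30*m + r^2*(54*m - 324) + r*(-27*m^2 + 132*m + 180)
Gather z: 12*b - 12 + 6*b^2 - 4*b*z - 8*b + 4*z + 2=6*b^2 + 4*b + z*(4 - 4*b) - 10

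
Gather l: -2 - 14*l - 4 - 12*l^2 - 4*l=-12*l^2 - 18*l - 6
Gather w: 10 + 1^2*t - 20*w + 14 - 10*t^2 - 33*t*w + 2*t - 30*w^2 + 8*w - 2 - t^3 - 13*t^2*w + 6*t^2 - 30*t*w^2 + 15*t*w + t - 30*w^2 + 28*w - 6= -t^3 - 4*t^2 + 4*t + w^2*(-30*t - 60) + w*(-13*t^2 - 18*t + 16) + 16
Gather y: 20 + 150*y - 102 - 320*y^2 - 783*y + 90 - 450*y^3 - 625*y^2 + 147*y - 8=-450*y^3 - 945*y^2 - 486*y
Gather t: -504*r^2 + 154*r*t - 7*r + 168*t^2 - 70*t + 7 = -504*r^2 - 7*r + 168*t^2 + t*(154*r - 70) + 7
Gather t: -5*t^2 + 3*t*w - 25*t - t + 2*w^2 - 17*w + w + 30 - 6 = -5*t^2 + t*(3*w - 26) + 2*w^2 - 16*w + 24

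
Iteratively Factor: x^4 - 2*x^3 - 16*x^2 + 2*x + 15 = (x - 5)*(x^3 + 3*x^2 - x - 3) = (x - 5)*(x + 3)*(x^2 - 1) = (x - 5)*(x - 1)*(x + 3)*(x + 1)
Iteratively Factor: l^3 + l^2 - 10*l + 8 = (l - 2)*(l^2 + 3*l - 4) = (l - 2)*(l + 4)*(l - 1)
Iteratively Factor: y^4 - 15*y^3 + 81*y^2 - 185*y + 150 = (y - 2)*(y^3 - 13*y^2 + 55*y - 75) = (y - 5)*(y - 2)*(y^2 - 8*y + 15) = (y - 5)*(y - 3)*(y - 2)*(y - 5)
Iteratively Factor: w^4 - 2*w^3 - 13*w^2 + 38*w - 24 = (w - 1)*(w^3 - w^2 - 14*w + 24) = (w - 3)*(w - 1)*(w^2 + 2*w - 8) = (w - 3)*(w - 1)*(w + 4)*(w - 2)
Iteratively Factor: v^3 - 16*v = (v - 4)*(v^2 + 4*v) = v*(v - 4)*(v + 4)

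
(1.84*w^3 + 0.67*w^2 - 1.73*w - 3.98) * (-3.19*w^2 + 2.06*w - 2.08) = -5.8696*w^5 + 1.6531*w^4 + 3.0717*w^3 + 7.7388*w^2 - 4.6004*w + 8.2784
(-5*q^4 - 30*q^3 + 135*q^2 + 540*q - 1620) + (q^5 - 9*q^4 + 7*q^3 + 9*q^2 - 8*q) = q^5 - 14*q^4 - 23*q^3 + 144*q^2 + 532*q - 1620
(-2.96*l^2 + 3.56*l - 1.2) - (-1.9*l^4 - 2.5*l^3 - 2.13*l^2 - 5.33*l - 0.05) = 1.9*l^4 + 2.5*l^3 - 0.83*l^2 + 8.89*l - 1.15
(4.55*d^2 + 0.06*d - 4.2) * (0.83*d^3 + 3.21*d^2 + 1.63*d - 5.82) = 3.7765*d^5 + 14.6553*d^4 + 4.1231*d^3 - 39.8652*d^2 - 7.1952*d + 24.444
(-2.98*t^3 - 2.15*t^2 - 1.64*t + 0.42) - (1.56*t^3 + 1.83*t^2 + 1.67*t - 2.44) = -4.54*t^3 - 3.98*t^2 - 3.31*t + 2.86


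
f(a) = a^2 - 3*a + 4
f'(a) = 2*a - 3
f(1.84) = 1.87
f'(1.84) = 0.68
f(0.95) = 2.05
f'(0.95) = -1.10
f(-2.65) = 18.97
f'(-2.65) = -8.30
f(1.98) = 1.98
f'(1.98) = 0.96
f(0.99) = 2.01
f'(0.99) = -1.02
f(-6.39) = 64.00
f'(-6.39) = -15.78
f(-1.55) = 11.05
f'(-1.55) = -6.10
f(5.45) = 17.35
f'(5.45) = 7.90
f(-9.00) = 112.00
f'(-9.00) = -21.00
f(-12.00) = 184.00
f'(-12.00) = -27.00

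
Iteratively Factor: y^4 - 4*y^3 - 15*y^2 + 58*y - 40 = (y - 2)*(y^3 - 2*y^2 - 19*y + 20) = (y - 5)*(y - 2)*(y^2 + 3*y - 4) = (y - 5)*(y - 2)*(y + 4)*(y - 1)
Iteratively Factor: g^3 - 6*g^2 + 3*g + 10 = (g + 1)*(g^2 - 7*g + 10) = (g - 2)*(g + 1)*(g - 5)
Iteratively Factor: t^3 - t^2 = (t - 1)*(t^2) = t*(t - 1)*(t)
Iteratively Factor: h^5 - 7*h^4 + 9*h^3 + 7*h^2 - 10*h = (h - 5)*(h^4 - 2*h^3 - h^2 + 2*h) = (h - 5)*(h - 1)*(h^3 - h^2 - 2*h) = h*(h - 5)*(h - 1)*(h^2 - h - 2) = h*(h - 5)*(h - 1)*(h + 1)*(h - 2)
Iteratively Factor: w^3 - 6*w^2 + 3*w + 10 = (w - 5)*(w^2 - w - 2) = (w - 5)*(w + 1)*(w - 2)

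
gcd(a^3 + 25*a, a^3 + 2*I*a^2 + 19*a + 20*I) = a + 5*I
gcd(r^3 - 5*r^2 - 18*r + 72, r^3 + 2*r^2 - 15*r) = r - 3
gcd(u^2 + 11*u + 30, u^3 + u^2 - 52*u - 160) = u + 5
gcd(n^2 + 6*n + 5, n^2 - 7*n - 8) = n + 1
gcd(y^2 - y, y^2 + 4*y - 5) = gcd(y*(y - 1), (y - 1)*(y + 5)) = y - 1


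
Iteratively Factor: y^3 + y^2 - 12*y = (y + 4)*(y^2 - 3*y) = (y - 3)*(y + 4)*(y)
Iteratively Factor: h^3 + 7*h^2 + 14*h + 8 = (h + 2)*(h^2 + 5*h + 4) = (h + 1)*(h + 2)*(h + 4)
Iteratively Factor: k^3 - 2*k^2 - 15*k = (k - 5)*(k^2 + 3*k) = k*(k - 5)*(k + 3)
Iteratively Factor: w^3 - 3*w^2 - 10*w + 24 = (w - 2)*(w^2 - w - 12) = (w - 2)*(w + 3)*(w - 4)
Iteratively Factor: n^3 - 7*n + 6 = (n - 1)*(n^2 + n - 6) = (n - 2)*(n - 1)*(n + 3)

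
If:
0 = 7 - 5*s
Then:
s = 7/5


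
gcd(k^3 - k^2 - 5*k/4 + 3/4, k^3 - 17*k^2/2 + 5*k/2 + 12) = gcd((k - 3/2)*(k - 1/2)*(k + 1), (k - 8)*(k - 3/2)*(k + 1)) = k^2 - k/2 - 3/2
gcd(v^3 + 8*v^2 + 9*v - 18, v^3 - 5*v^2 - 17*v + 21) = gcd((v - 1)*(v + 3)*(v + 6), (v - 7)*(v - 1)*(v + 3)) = v^2 + 2*v - 3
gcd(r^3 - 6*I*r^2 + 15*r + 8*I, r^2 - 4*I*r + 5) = r + I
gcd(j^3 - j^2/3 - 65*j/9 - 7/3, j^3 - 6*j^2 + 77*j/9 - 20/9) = 1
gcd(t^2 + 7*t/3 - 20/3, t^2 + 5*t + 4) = t + 4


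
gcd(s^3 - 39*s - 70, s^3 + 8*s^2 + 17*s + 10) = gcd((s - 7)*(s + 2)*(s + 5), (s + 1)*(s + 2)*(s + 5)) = s^2 + 7*s + 10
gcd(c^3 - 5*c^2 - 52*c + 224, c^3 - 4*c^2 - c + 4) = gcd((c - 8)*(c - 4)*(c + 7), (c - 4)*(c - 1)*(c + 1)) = c - 4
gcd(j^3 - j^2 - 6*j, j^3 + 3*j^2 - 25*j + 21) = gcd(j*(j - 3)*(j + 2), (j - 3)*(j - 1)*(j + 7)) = j - 3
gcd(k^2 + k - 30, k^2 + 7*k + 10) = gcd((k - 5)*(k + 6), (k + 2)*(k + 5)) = 1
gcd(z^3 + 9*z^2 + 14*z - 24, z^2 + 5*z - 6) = z^2 + 5*z - 6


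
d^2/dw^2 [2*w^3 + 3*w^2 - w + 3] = 12*w + 6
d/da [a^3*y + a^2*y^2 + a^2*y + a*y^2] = y*(3*a^2 + 2*a*y + 2*a + y)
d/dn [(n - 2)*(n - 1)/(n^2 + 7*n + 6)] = 2*(5*n^2 + 4*n - 16)/(n^4 + 14*n^3 + 61*n^2 + 84*n + 36)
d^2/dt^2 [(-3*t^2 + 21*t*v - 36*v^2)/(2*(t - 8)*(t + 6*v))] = 3*(-(t - 8)^2*(t + 6*v)^2 + (t - 8)^2*(t + 6*v)*(2*t - 7*v) + (t - 8)^2*(-t^2 + 7*t*v - 12*v^2) + (t - 8)*(t + 6*v)^2*(2*t - 7*v) + (t - 8)*(t + 6*v)*(-t^2 + 7*t*v - 12*v^2) + (t + 6*v)^2*(-t^2 + 7*t*v - 12*v^2))/((t - 8)^3*(t + 6*v)^3)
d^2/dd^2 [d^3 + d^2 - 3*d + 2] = 6*d + 2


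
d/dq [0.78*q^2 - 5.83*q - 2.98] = 1.56*q - 5.83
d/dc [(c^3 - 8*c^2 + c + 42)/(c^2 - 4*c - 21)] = (c^2 + 6*c + 3)/(c^2 + 6*c + 9)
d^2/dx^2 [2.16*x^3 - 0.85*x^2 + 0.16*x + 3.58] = 12.96*x - 1.7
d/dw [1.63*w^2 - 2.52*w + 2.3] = 3.26*w - 2.52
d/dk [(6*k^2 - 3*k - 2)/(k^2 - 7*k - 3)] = (-39*k^2 - 32*k - 5)/(k^4 - 14*k^3 + 43*k^2 + 42*k + 9)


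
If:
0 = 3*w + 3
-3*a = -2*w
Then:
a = -2/3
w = -1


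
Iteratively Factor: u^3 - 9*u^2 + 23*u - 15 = (u - 3)*(u^2 - 6*u + 5) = (u - 5)*(u - 3)*(u - 1)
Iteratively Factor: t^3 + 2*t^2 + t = (t + 1)*(t^2 + t) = t*(t + 1)*(t + 1)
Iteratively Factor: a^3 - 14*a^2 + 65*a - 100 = (a - 5)*(a^2 - 9*a + 20) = (a - 5)*(a - 4)*(a - 5)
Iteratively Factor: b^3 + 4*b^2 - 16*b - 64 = (b - 4)*(b^2 + 8*b + 16) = (b - 4)*(b + 4)*(b + 4)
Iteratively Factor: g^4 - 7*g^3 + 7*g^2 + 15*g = (g)*(g^3 - 7*g^2 + 7*g + 15) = g*(g - 5)*(g^2 - 2*g - 3) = g*(g - 5)*(g - 3)*(g + 1)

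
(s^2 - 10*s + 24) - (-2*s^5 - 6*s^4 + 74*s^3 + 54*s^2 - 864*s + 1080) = 2*s^5 + 6*s^4 - 74*s^3 - 53*s^2 + 854*s - 1056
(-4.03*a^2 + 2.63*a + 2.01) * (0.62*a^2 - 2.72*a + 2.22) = -2.4986*a^4 + 12.5922*a^3 - 14.854*a^2 + 0.3714*a + 4.4622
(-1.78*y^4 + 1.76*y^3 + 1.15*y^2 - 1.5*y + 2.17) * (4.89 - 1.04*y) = 1.8512*y^5 - 10.5346*y^4 + 7.4104*y^3 + 7.1835*y^2 - 9.5918*y + 10.6113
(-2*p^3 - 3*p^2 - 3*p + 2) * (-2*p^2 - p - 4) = 4*p^5 + 8*p^4 + 17*p^3 + 11*p^2 + 10*p - 8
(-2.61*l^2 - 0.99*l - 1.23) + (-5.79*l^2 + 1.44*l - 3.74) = -8.4*l^2 + 0.45*l - 4.97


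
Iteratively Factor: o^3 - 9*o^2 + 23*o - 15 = (o - 5)*(o^2 - 4*o + 3) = (o - 5)*(o - 3)*(o - 1)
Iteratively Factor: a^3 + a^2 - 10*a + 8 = (a - 1)*(a^2 + 2*a - 8) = (a - 1)*(a + 4)*(a - 2)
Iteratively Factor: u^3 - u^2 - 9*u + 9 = (u - 1)*(u^2 - 9) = (u - 1)*(u + 3)*(u - 3)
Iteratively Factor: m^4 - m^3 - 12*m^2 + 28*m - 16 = (m + 4)*(m^3 - 5*m^2 + 8*m - 4) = (m - 2)*(m + 4)*(m^2 - 3*m + 2) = (m - 2)^2*(m + 4)*(m - 1)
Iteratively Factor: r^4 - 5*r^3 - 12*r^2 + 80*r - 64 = (r - 4)*(r^3 - r^2 - 16*r + 16) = (r - 4)*(r - 1)*(r^2 - 16) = (r - 4)^2*(r - 1)*(r + 4)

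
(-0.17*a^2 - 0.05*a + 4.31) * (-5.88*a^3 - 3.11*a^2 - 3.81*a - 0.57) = 0.9996*a^5 + 0.8227*a^4 - 24.5396*a^3 - 13.1167*a^2 - 16.3926*a - 2.4567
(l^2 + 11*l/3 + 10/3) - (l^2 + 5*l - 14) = 52/3 - 4*l/3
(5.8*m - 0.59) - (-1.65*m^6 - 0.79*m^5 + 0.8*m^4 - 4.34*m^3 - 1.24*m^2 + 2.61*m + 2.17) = 1.65*m^6 + 0.79*m^5 - 0.8*m^4 + 4.34*m^3 + 1.24*m^2 + 3.19*m - 2.76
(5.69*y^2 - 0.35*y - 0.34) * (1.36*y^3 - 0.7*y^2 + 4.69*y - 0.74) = 7.7384*y^5 - 4.459*y^4 + 26.4687*y^3 - 5.6141*y^2 - 1.3356*y + 0.2516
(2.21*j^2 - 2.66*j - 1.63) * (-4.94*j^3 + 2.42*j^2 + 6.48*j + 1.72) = -10.9174*j^5 + 18.4886*j^4 + 15.9358*j^3 - 17.3802*j^2 - 15.1376*j - 2.8036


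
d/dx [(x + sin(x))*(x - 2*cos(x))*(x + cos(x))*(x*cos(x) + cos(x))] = -(x + 1)*(x + sin(x))*(x - 2*cos(x))*(sin(x) - 1)*cos(x) + (x + 1)*(x + sin(x))*(x + cos(x))*(2*sin(x) + 1)*cos(x) + (x + 1)*(x - 2*cos(x))*(x + cos(x))*(cos(x) + 1)*cos(x) - (x + sin(x))*(x - 2*cos(x))*(x + cos(x))*(x*sin(x) - sqrt(2)*cos(x + pi/4))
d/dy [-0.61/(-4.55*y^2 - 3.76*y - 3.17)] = (-5.551*y - 2.2936)/(4.55*y^2 + 3.76*y + 3.17)^2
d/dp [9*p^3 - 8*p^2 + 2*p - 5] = 27*p^2 - 16*p + 2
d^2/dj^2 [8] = 0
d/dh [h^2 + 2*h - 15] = 2*h + 2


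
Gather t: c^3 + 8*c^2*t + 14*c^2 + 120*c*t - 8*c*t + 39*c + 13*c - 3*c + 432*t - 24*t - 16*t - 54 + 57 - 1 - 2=c^3 + 14*c^2 + 49*c + t*(8*c^2 + 112*c + 392)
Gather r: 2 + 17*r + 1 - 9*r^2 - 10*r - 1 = -9*r^2 + 7*r + 2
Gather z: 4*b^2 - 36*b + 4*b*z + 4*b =4*b^2 + 4*b*z - 32*b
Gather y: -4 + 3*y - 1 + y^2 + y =y^2 + 4*y - 5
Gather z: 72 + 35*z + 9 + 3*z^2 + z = 3*z^2 + 36*z + 81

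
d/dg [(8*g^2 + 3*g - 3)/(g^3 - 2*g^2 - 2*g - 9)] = (-8*g^4 - 6*g^3 - g^2 - 156*g - 33)/(g^6 - 4*g^5 - 10*g^3 + 40*g^2 + 36*g + 81)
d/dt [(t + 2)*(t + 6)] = 2*t + 8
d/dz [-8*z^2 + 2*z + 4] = 2 - 16*z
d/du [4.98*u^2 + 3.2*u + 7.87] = 9.96*u + 3.2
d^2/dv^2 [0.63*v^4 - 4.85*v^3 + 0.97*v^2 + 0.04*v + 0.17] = 7.56*v^2 - 29.1*v + 1.94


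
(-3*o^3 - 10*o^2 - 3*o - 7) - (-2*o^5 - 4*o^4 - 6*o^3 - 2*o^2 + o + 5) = 2*o^5 + 4*o^4 + 3*o^3 - 8*o^2 - 4*o - 12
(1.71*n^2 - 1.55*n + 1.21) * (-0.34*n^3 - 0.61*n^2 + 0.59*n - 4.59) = -0.5814*n^5 - 0.5161*n^4 + 1.543*n^3 - 9.5015*n^2 + 7.8284*n - 5.5539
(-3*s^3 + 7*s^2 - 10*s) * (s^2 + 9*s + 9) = -3*s^5 - 20*s^4 + 26*s^3 - 27*s^2 - 90*s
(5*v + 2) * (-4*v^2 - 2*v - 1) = -20*v^3 - 18*v^2 - 9*v - 2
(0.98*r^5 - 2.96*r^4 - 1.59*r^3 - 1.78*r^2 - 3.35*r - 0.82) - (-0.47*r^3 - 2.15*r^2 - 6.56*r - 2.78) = 0.98*r^5 - 2.96*r^4 - 1.12*r^3 + 0.37*r^2 + 3.21*r + 1.96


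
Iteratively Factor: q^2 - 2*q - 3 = (q - 3)*(q + 1)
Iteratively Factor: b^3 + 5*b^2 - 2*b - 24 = (b + 3)*(b^2 + 2*b - 8) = (b - 2)*(b + 3)*(b + 4)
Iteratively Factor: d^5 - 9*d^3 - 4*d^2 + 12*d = (d + 2)*(d^4 - 2*d^3 - 5*d^2 + 6*d) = (d - 1)*(d + 2)*(d^3 - d^2 - 6*d) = (d - 3)*(d - 1)*(d + 2)*(d^2 + 2*d) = (d - 3)*(d - 1)*(d + 2)^2*(d)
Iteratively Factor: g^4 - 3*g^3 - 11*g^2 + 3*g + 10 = (g - 5)*(g^3 + 2*g^2 - g - 2) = (g - 5)*(g - 1)*(g^2 + 3*g + 2) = (g - 5)*(g - 1)*(g + 1)*(g + 2)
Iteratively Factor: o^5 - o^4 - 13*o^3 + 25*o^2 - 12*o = (o - 1)*(o^4 - 13*o^2 + 12*o) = o*(o - 1)*(o^3 - 13*o + 12) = o*(o - 1)*(o + 4)*(o^2 - 4*o + 3) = o*(o - 1)^2*(o + 4)*(o - 3)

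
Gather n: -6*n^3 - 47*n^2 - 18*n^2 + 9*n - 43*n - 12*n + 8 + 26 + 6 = -6*n^3 - 65*n^2 - 46*n + 40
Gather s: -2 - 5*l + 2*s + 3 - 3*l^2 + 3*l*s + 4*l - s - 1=-3*l^2 - l + s*(3*l + 1)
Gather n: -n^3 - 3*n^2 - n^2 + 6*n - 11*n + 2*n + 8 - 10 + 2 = -n^3 - 4*n^2 - 3*n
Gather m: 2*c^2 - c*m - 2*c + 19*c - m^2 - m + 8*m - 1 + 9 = 2*c^2 + 17*c - m^2 + m*(7 - c) + 8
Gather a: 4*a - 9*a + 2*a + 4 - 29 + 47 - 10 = 12 - 3*a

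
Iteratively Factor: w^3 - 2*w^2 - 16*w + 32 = (w + 4)*(w^2 - 6*w + 8) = (w - 2)*(w + 4)*(w - 4)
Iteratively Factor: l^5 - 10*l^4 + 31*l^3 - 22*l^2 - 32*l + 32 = (l - 2)*(l^4 - 8*l^3 + 15*l^2 + 8*l - 16) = (l - 4)*(l - 2)*(l^3 - 4*l^2 - l + 4) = (l - 4)*(l - 2)*(l + 1)*(l^2 - 5*l + 4) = (l - 4)*(l - 2)*(l - 1)*(l + 1)*(l - 4)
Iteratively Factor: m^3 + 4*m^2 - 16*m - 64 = (m + 4)*(m^2 - 16) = (m - 4)*(m + 4)*(m + 4)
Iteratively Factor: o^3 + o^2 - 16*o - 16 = (o + 4)*(o^2 - 3*o - 4) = (o - 4)*(o + 4)*(o + 1)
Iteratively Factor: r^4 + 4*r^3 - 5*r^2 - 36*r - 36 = (r - 3)*(r^3 + 7*r^2 + 16*r + 12) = (r - 3)*(r + 2)*(r^2 + 5*r + 6) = (r - 3)*(r + 2)^2*(r + 3)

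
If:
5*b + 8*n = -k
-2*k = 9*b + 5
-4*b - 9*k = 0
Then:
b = -45/73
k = 20/73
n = 205/584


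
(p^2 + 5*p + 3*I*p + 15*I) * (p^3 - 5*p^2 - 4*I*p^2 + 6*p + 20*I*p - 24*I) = p^5 - I*p^4 - 7*p^3 + 30*p^2 + 19*I*p^2 - 228*p - 30*I*p + 360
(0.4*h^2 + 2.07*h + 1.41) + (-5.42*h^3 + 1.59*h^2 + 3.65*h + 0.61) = -5.42*h^3 + 1.99*h^2 + 5.72*h + 2.02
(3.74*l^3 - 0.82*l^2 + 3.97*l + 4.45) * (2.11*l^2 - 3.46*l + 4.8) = 7.8914*l^5 - 14.6706*l^4 + 29.1659*l^3 - 8.2827*l^2 + 3.659*l + 21.36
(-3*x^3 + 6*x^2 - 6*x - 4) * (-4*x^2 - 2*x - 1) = 12*x^5 - 18*x^4 + 15*x^3 + 22*x^2 + 14*x + 4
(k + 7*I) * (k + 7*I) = k^2 + 14*I*k - 49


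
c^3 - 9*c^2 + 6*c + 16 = (c - 8)*(c - 2)*(c + 1)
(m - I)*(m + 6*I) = m^2 + 5*I*m + 6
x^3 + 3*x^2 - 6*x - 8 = (x - 2)*(x + 1)*(x + 4)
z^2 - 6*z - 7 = (z - 7)*(z + 1)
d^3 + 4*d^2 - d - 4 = (d - 1)*(d + 1)*(d + 4)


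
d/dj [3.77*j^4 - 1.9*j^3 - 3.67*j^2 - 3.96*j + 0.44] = 15.08*j^3 - 5.7*j^2 - 7.34*j - 3.96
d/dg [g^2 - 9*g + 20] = 2*g - 9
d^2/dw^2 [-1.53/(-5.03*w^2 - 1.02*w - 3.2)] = (-77.420754*w^2 - 15.699636*w + 1.53*(10.06*w + 1.02)*(20.12*w + 2.04) - 49.25376)/(5.03*w^2 + 1.02*w + 3.2)^3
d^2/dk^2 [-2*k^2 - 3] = -4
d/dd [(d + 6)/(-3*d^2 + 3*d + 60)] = (-d^2 + d + (d + 6)*(2*d - 1) + 20)/(3*(-d^2 + d + 20)^2)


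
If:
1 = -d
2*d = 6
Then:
No Solution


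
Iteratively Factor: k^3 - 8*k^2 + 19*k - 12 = (k - 4)*(k^2 - 4*k + 3) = (k - 4)*(k - 1)*(k - 3)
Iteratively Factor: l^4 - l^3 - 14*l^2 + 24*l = (l - 3)*(l^3 + 2*l^2 - 8*l) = (l - 3)*(l - 2)*(l^2 + 4*l) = (l - 3)*(l - 2)*(l + 4)*(l)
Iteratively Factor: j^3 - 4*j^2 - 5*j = (j + 1)*(j^2 - 5*j) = j*(j + 1)*(j - 5)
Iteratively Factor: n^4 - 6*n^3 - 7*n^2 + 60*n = (n - 5)*(n^3 - n^2 - 12*n) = (n - 5)*(n + 3)*(n^2 - 4*n) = n*(n - 5)*(n + 3)*(n - 4)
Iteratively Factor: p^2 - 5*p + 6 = (p - 3)*(p - 2)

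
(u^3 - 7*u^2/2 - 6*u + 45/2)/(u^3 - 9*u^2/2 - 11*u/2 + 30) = (u - 3)/(u - 4)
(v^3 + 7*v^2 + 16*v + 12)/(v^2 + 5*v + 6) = v + 2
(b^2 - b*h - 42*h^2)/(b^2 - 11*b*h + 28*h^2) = (b + 6*h)/(b - 4*h)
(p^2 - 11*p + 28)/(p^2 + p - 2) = (p^2 - 11*p + 28)/(p^2 + p - 2)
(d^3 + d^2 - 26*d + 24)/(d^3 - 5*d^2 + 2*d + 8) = (d^2 + 5*d - 6)/(d^2 - d - 2)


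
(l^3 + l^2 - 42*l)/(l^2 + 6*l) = (l^2 + l - 42)/(l + 6)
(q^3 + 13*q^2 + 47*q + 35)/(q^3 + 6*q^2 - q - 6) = (q^2 + 12*q + 35)/(q^2 + 5*q - 6)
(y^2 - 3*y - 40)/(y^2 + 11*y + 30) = (y - 8)/(y + 6)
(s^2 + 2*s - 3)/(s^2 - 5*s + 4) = (s + 3)/(s - 4)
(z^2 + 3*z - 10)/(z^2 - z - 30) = (z - 2)/(z - 6)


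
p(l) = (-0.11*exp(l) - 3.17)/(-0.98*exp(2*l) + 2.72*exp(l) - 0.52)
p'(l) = (-0.11*exp(l) - 3.17)*(1.96*exp(2*l) - 2.72*exp(l))/(-0.98*exp(2*l) + 2.72*exp(l) - 0.52)^2 - 0.11*exp(l)/(-0.98*exp(2*l) + 2.72*exp(l) - 0.52)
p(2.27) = 0.06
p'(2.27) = -0.14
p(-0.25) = -3.24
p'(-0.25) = 2.92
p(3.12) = 0.01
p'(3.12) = -0.02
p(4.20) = 0.00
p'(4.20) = -0.00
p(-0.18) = -3.05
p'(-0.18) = 2.50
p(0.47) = -2.53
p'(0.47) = -1.40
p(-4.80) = 6.37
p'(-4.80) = 0.29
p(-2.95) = 8.35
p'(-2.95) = 3.02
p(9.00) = 0.00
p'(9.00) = 0.00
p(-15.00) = 6.10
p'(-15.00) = 0.00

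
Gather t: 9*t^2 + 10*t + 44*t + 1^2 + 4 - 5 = 9*t^2 + 54*t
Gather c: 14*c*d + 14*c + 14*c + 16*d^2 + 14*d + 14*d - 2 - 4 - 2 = c*(14*d + 28) + 16*d^2 + 28*d - 8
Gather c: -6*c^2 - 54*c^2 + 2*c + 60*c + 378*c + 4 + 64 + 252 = -60*c^2 + 440*c + 320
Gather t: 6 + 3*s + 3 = 3*s + 9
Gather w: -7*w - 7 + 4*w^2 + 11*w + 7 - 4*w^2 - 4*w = 0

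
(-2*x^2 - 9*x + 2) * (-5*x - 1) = 10*x^3 + 47*x^2 - x - 2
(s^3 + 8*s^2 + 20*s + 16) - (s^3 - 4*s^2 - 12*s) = 12*s^2 + 32*s + 16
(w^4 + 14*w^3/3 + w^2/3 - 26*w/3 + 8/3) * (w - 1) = w^5 + 11*w^4/3 - 13*w^3/3 - 9*w^2 + 34*w/3 - 8/3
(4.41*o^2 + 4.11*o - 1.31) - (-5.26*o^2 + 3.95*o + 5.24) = 9.67*o^2 + 0.16*o - 6.55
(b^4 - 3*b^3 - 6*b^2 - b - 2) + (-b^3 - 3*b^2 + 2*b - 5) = b^4 - 4*b^3 - 9*b^2 + b - 7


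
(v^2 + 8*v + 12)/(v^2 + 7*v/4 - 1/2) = 4*(v + 6)/(4*v - 1)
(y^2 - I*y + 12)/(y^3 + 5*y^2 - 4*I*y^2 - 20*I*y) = (y + 3*I)/(y*(y + 5))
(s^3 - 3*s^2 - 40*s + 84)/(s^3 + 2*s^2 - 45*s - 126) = (s - 2)/(s + 3)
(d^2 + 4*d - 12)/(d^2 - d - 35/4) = 4*(-d^2 - 4*d + 12)/(-4*d^2 + 4*d + 35)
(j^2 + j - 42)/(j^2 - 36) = (j + 7)/(j + 6)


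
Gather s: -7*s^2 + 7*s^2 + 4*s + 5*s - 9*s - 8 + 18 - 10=0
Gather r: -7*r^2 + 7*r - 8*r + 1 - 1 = -7*r^2 - r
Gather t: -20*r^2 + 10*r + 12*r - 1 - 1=-20*r^2 + 22*r - 2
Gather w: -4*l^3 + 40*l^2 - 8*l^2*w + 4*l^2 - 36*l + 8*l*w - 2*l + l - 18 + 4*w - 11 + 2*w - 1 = -4*l^3 + 44*l^2 - 37*l + w*(-8*l^2 + 8*l + 6) - 30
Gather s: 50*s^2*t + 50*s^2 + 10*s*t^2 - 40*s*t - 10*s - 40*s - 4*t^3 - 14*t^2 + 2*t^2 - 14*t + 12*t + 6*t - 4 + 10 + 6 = s^2*(50*t + 50) + s*(10*t^2 - 40*t - 50) - 4*t^3 - 12*t^2 + 4*t + 12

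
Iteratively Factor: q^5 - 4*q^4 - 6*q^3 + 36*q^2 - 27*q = (q)*(q^4 - 4*q^3 - 6*q^2 + 36*q - 27) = q*(q + 3)*(q^3 - 7*q^2 + 15*q - 9) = q*(q - 1)*(q + 3)*(q^2 - 6*q + 9) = q*(q - 3)*(q - 1)*(q + 3)*(q - 3)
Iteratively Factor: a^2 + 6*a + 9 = (a + 3)*(a + 3)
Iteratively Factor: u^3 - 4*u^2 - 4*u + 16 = (u - 4)*(u^2 - 4) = (u - 4)*(u - 2)*(u + 2)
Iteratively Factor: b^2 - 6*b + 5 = (b - 1)*(b - 5)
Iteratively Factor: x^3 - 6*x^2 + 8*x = (x)*(x^2 - 6*x + 8) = x*(x - 2)*(x - 4)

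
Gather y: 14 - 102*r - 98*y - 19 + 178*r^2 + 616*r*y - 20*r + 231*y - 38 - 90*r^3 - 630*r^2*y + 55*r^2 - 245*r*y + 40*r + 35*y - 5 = -90*r^3 + 233*r^2 - 82*r + y*(-630*r^2 + 371*r + 168) - 48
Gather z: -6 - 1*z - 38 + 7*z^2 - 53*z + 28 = 7*z^2 - 54*z - 16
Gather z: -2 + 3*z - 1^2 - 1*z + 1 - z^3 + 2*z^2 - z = -z^3 + 2*z^2 + z - 2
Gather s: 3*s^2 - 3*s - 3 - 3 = 3*s^2 - 3*s - 6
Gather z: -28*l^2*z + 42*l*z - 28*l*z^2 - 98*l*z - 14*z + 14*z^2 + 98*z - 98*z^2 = z^2*(-28*l - 84) + z*(-28*l^2 - 56*l + 84)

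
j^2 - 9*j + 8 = (j - 8)*(j - 1)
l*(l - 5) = l^2 - 5*l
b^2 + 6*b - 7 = (b - 1)*(b + 7)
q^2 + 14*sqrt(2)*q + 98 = (q + 7*sqrt(2))^2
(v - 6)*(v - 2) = v^2 - 8*v + 12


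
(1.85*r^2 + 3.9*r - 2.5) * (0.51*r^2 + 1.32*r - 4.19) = 0.9435*r^4 + 4.431*r^3 - 3.8785*r^2 - 19.641*r + 10.475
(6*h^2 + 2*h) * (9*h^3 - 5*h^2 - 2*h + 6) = 54*h^5 - 12*h^4 - 22*h^3 + 32*h^2 + 12*h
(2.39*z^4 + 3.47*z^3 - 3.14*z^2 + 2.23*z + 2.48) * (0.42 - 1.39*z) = -3.3221*z^5 - 3.8195*z^4 + 5.822*z^3 - 4.4185*z^2 - 2.5106*z + 1.0416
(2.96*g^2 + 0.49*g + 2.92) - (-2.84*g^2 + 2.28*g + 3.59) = 5.8*g^2 - 1.79*g - 0.67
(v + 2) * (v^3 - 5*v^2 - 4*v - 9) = v^4 - 3*v^3 - 14*v^2 - 17*v - 18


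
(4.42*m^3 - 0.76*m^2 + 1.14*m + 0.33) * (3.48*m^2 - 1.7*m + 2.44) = 15.3816*m^5 - 10.1588*m^4 + 16.044*m^3 - 2.644*m^2 + 2.2206*m + 0.8052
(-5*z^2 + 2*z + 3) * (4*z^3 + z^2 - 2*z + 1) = -20*z^5 + 3*z^4 + 24*z^3 - 6*z^2 - 4*z + 3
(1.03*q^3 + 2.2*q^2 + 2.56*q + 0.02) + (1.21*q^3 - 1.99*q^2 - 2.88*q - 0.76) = 2.24*q^3 + 0.21*q^2 - 0.32*q - 0.74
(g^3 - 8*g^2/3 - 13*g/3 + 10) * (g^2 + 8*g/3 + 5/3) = g^5 - 88*g^3/9 - 6*g^2 + 175*g/9 + 50/3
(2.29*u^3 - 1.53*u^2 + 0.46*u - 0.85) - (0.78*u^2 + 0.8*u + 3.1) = 2.29*u^3 - 2.31*u^2 - 0.34*u - 3.95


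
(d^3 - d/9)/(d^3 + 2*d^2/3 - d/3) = (d + 1/3)/(d + 1)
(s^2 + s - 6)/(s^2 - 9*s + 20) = (s^2 + s - 6)/(s^2 - 9*s + 20)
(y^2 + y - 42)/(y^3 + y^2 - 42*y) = 1/y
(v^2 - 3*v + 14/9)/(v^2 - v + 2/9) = (3*v - 7)/(3*v - 1)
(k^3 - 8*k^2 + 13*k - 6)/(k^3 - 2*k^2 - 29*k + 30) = (k - 1)/(k + 5)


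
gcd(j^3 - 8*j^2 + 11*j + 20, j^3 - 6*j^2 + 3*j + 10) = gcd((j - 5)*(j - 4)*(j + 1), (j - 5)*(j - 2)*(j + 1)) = j^2 - 4*j - 5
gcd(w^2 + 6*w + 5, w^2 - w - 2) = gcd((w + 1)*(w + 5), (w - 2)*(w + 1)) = w + 1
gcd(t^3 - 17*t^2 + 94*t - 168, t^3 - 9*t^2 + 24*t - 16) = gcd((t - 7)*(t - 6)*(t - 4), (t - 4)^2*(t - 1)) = t - 4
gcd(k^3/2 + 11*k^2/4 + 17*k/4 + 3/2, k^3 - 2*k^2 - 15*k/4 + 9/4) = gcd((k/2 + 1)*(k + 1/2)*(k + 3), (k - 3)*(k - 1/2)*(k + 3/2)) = 1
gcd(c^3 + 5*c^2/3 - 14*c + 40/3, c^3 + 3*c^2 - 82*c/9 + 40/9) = c^2 + 11*c/3 - 20/3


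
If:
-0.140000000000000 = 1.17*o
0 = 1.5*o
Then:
No Solution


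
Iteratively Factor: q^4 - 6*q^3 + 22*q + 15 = (q + 1)*(q^3 - 7*q^2 + 7*q + 15) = (q - 5)*(q + 1)*(q^2 - 2*q - 3) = (q - 5)*(q - 3)*(q + 1)*(q + 1)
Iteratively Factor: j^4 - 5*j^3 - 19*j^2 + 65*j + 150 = (j + 3)*(j^3 - 8*j^2 + 5*j + 50) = (j + 2)*(j + 3)*(j^2 - 10*j + 25) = (j - 5)*(j + 2)*(j + 3)*(j - 5)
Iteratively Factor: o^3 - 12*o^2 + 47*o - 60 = (o - 3)*(o^2 - 9*o + 20) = (o - 4)*(o - 3)*(o - 5)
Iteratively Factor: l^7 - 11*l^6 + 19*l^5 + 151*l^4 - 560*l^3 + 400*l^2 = (l - 5)*(l^6 - 6*l^5 - 11*l^4 + 96*l^3 - 80*l^2) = (l - 5)*(l + 4)*(l^5 - 10*l^4 + 29*l^3 - 20*l^2) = (l - 5)*(l - 4)*(l + 4)*(l^4 - 6*l^3 + 5*l^2) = (l - 5)*(l - 4)*(l - 1)*(l + 4)*(l^3 - 5*l^2) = (l - 5)^2*(l - 4)*(l - 1)*(l + 4)*(l^2) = l*(l - 5)^2*(l - 4)*(l - 1)*(l + 4)*(l)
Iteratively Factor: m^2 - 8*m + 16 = (m - 4)*(m - 4)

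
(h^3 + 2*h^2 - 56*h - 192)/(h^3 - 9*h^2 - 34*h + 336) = (h + 4)/(h - 7)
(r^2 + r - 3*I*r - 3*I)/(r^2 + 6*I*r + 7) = (r^2 + r - 3*I*r - 3*I)/(r^2 + 6*I*r + 7)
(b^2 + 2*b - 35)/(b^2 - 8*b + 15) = (b + 7)/(b - 3)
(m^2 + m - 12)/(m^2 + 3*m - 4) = (m - 3)/(m - 1)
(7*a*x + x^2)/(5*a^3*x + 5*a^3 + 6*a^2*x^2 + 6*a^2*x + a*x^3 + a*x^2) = x*(7*a + x)/(a*(5*a^2*x + 5*a^2 + 6*a*x^2 + 6*a*x + x^3 + x^2))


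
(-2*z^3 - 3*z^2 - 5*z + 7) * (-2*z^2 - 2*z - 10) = 4*z^5 + 10*z^4 + 36*z^3 + 26*z^2 + 36*z - 70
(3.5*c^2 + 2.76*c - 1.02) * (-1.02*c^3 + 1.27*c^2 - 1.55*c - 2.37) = -3.57*c^5 + 1.6298*c^4 - 0.8794*c^3 - 13.8684*c^2 - 4.9602*c + 2.4174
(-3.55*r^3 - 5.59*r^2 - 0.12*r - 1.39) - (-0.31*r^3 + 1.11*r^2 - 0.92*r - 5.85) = -3.24*r^3 - 6.7*r^2 + 0.8*r + 4.46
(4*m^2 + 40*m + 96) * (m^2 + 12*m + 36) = 4*m^4 + 88*m^3 + 720*m^2 + 2592*m + 3456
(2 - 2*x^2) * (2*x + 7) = -4*x^3 - 14*x^2 + 4*x + 14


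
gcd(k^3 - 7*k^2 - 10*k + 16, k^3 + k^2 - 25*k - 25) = 1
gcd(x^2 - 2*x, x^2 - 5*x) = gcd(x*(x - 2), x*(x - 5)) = x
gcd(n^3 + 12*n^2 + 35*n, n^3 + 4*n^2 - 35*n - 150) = n + 5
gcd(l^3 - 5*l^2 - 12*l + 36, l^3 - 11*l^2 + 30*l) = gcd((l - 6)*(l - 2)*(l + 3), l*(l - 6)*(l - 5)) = l - 6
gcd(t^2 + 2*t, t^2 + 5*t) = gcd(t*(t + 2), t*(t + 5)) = t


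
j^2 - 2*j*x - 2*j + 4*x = (j - 2)*(j - 2*x)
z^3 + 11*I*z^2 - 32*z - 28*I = (z + 2*I)^2*(z + 7*I)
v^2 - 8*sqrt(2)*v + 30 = (v - 5*sqrt(2))*(v - 3*sqrt(2))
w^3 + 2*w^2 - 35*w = w*(w - 5)*(w + 7)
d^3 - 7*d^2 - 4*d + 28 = (d - 7)*(d - 2)*(d + 2)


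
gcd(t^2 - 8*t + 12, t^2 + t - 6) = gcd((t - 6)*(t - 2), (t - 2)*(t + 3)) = t - 2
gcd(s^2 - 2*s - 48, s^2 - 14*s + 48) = s - 8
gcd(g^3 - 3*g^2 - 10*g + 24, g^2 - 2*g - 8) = g - 4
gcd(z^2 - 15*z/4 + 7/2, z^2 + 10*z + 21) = 1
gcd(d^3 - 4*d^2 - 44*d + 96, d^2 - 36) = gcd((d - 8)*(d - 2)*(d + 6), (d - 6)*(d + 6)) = d + 6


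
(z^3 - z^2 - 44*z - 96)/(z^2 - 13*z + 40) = (z^2 + 7*z + 12)/(z - 5)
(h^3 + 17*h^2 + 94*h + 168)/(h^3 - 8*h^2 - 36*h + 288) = (h^2 + 11*h + 28)/(h^2 - 14*h + 48)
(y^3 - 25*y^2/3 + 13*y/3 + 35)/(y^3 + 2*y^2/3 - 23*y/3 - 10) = (y - 7)/(y + 2)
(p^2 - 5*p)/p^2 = (p - 5)/p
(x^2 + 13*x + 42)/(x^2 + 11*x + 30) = (x + 7)/(x + 5)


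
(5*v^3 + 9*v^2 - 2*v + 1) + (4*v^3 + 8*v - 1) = 9*v^3 + 9*v^2 + 6*v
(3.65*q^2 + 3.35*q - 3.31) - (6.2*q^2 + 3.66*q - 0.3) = -2.55*q^2 - 0.31*q - 3.01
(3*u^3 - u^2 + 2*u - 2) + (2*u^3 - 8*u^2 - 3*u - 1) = 5*u^3 - 9*u^2 - u - 3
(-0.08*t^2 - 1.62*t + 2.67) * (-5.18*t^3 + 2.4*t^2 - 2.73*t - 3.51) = 0.4144*t^5 + 8.1996*t^4 - 17.5002*t^3 + 11.1114*t^2 - 1.6029*t - 9.3717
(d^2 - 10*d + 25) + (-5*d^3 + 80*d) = -5*d^3 + d^2 + 70*d + 25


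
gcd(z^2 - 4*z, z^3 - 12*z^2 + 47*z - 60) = z - 4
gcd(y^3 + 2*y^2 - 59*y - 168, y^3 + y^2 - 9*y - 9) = y + 3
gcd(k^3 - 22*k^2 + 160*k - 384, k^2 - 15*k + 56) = k - 8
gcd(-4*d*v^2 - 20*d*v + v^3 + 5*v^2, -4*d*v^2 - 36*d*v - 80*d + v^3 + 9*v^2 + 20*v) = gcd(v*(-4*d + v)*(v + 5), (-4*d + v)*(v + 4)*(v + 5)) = -4*d*v - 20*d + v^2 + 5*v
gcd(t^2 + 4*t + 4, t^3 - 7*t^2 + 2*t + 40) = t + 2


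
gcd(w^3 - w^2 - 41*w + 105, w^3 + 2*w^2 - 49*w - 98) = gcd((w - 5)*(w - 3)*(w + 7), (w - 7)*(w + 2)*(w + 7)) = w + 7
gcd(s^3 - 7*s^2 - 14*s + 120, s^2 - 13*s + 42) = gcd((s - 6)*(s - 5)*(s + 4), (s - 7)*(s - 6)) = s - 6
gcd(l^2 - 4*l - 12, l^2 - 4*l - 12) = l^2 - 4*l - 12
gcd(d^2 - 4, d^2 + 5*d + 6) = d + 2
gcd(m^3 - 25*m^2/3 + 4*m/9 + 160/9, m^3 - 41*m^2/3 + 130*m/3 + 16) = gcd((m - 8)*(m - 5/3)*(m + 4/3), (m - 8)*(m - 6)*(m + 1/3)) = m - 8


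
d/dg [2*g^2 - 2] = 4*g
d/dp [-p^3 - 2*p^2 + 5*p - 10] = -3*p^2 - 4*p + 5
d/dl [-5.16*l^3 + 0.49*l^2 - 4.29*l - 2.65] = -15.48*l^2 + 0.98*l - 4.29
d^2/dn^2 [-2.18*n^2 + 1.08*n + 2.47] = -4.36000000000000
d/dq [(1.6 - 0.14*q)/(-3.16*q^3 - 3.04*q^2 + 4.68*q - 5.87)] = (-0.8848*q^3 + 14.7424*q^2 + 9.728*q - 6.6662)/(9.9856*q^6 + 19.2128*q^5 - 20.336*q^4 + 8.64400000000001*q^3 + 57.592*q^2 - 54.9432*q + 34.4569)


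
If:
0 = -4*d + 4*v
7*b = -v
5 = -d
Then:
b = 5/7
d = -5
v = -5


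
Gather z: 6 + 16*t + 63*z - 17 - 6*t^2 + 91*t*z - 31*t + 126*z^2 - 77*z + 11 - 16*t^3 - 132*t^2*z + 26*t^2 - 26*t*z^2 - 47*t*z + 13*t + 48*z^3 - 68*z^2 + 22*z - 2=-16*t^3 + 20*t^2 - 2*t + 48*z^3 + z^2*(58 - 26*t) + z*(-132*t^2 + 44*t + 8) - 2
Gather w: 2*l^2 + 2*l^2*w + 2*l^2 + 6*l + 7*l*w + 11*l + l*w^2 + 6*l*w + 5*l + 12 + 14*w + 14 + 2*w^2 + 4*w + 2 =4*l^2 + 22*l + w^2*(l + 2) + w*(2*l^2 + 13*l + 18) + 28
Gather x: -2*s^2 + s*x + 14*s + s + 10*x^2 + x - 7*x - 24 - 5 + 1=-2*s^2 + 15*s + 10*x^2 + x*(s - 6) - 28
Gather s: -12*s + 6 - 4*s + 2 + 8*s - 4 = 4 - 8*s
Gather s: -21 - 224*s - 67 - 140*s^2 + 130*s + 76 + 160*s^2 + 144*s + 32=20*s^2 + 50*s + 20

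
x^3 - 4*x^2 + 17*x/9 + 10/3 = (x - 3)*(x - 5/3)*(x + 2/3)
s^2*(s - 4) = s^3 - 4*s^2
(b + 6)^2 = b^2 + 12*b + 36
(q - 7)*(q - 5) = q^2 - 12*q + 35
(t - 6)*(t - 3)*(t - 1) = t^3 - 10*t^2 + 27*t - 18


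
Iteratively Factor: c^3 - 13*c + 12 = (c + 4)*(c^2 - 4*c + 3) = (c - 1)*(c + 4)*(c - 3)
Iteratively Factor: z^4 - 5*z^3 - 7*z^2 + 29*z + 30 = (z - 5)*(z^3 - 7*z - 6) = (z - 5)*(z + 1)*(z^2 - z - 6) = (z - 5)*(z - 3)*(z + 1)*(z + 2)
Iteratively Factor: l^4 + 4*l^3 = (l + 4)*(l^3) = l*(l + 4)*(l^2) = l^2*(l + 4)*(l)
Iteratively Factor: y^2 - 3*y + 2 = (y - 1)*(y - 2)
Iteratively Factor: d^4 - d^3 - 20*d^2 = (d - 5)*(d^3 + 4*d^2) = d*(d - 5)*(d^2 + 4*d) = d*(d - 5)*(d + 4)*(d)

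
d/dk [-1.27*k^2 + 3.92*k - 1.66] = 3.92 - 2.54*k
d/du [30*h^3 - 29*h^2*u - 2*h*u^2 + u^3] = -29*h^2 - 4*h*u + 3*u^2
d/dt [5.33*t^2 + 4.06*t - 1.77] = 10.66*t + 4.06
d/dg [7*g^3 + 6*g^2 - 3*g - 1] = 21*g^2 + 12*g - 3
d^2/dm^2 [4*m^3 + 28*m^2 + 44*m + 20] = 24*m + 56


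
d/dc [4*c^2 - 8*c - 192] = 8*c - 8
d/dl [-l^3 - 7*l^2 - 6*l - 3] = -3*l^2 - 14*l - 6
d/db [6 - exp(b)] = -exp(b)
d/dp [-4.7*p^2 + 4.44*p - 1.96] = 4.44 - 9.4*p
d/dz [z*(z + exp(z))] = z*(exp(z) + 1) + z + exp(z)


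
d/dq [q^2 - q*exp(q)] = -q*exp(q) + 2*q - exp(q)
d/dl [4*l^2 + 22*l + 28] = 8*l + 22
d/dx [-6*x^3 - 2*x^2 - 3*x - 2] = -18*x^2 - 4*x - 3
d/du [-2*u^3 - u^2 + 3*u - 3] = -6*u^2 - 2*u + 3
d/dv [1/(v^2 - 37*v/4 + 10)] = 4*(37 - 8*v)/(4*v^2 - 37*v + 40)^2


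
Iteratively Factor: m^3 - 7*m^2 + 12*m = (m)*(m^2 - 7*m + 12) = m*(m - 3)*(m - 4)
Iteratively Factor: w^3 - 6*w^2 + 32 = (w - 4)*(w^2 - 2*w - 8) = (w - 4)^2*(w + 2)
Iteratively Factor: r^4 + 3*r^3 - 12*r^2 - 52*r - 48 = (r + 2)*(r^3 + r^2 - 14*r - 24) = (r + 2)*(r + 3)*(r^2 - 2*r - 8) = (r + 2)^2*(r + 3)*(r - 4)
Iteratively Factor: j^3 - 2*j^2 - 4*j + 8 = (j - 2)*(j^2 - 4) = (j - 2)*(j + 2)*(j - 2)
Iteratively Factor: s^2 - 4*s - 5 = (s + 1)*(s - 5)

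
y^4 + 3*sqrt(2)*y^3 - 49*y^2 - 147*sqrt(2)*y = y*(y - 7)*(y + 7)*(y + 3*sqrt(2))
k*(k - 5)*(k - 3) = k^3 - 8*k^2 + 15*k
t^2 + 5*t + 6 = (t + 2)*(t + 3)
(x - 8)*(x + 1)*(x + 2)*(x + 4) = x^4 - x^3 - 42*x^2 - 104*x - 64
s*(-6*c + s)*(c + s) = -6*c^2*s - 5*c*s^2 + s^3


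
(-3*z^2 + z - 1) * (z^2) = -3*z^4 + z^3 - z^2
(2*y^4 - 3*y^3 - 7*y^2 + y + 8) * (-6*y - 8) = -12*y^5 + 2*y^4 + 66*y^3 + 50*y^2 - 56*y - 64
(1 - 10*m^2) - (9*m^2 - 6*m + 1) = -19*m^2 + 6*m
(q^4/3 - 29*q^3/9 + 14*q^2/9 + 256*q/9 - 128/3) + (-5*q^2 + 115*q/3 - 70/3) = q^4/3 - 29*q^3/9 - 31*q^2/9 + 601*q/9 - 66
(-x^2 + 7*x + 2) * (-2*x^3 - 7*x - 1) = 2*x^5 - 14*x^4 + 3*x^3 - 48*x^2 - 21*x - 2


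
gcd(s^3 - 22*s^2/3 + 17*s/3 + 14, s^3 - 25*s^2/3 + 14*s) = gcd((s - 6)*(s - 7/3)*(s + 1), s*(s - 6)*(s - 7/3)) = s^2 - 25*s/3 + 14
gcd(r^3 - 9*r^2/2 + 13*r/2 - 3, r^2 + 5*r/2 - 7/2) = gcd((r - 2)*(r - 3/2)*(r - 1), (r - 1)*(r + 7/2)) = r - 1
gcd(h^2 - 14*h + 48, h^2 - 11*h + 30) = h - 6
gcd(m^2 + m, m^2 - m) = m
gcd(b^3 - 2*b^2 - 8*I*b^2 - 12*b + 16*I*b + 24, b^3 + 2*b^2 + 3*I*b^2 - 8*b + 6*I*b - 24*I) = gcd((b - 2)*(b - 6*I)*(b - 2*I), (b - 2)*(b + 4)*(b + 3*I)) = b - 2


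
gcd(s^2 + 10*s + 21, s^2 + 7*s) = s + 7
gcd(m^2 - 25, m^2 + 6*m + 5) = m + 5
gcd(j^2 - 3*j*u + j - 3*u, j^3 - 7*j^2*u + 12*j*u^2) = -j + 3*u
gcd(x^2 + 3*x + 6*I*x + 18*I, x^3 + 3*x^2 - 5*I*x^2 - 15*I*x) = x + 3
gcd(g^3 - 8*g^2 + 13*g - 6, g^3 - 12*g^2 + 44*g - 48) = g - 6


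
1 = 1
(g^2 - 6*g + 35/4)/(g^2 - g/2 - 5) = (g - 7/2)/(g + 2)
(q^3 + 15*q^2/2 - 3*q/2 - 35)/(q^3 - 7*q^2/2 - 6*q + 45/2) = (q^2 + 5*q - 14)/(q^2 - 6*q + 9)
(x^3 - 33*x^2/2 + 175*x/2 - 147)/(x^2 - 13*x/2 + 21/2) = (x^2 - 13*x + 42)/(x - 3)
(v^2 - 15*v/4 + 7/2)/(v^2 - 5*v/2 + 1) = (4*v - 7)/(2*(2*v - 1))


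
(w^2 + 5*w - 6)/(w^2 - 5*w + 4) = (w + 6)/(w - 4)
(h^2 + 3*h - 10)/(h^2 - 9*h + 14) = (h + 5)/(h - 7)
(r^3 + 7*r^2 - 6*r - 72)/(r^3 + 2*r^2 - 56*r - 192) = (r - 3)/(r - 8)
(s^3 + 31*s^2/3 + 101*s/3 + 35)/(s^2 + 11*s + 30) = (s^2 + 16*s/3 + 7)/(s + 6)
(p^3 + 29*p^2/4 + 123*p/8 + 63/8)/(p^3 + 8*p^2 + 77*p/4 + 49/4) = (4*p^2 + 15*p + 9)/(2*(2*p^2 + 9*p + 7))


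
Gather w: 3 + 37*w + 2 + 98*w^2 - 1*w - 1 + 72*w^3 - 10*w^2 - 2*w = 72*w^3 + 88*w^2 + 34*w + 4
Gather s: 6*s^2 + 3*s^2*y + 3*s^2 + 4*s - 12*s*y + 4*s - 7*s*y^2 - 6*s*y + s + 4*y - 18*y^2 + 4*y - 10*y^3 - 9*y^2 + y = s^2*(3*y + 9) + s*(-7*y^2 - 18*y + 9) - 10*y^3 - 27*y^2 + 9*y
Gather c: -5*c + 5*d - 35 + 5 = -5*c + 5*d - 30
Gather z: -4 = -4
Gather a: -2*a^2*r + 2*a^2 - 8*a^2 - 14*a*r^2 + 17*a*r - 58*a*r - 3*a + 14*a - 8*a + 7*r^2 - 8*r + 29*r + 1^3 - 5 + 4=a^2*(-2*r - 6) + a*(-14*r^2 - 41*r + 3) + 7*r^2 + 21*r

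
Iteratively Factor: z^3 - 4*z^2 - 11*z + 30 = (z + 3)*(z^2 - 7*z + 10) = (z - 5)*(z + 3)*(z - 2)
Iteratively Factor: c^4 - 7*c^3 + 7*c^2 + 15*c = (c - 5)*(c^3 - 2*c^2 - 3*c) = (c - 5)*(c - 3)*(c^2 + c) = c*(c - 5)*(c - 3)*(c + 1)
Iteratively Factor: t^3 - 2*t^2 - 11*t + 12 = (t + 3)*(t^2 - 5*t + 4) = (t - 4)*(t + 3)*(t - 1)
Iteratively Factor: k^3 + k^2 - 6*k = (k)*(k^2 + k - 6) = k*(k + 3)*(k - 2)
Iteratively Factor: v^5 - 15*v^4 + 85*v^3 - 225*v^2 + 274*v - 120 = (v - 5)*(v^4 - 10*v^3 + 35*v^2 - 50*v + 24) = (v - 5)*(v - 1)*(v^3 - 9*v^2 + 26*v - 24) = (v - 5)*(v - 2)*(v - 1)*(v^2 - 7*v + 12) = (v - 5)*(v - 3)*(v - 2)*(v - 1)*(v - 4)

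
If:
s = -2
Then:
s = -2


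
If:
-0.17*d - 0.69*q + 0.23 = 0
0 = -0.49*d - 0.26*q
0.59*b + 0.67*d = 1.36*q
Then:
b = 1.11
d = -0.20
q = 0.38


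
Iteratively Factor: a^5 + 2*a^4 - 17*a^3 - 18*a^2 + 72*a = (a + 4)*(a^4 - 2*a^3 - 9*a^2 + 18*a) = a*(a + 4)*(a^3 - 2*a^2 - 9*a + 18) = a*(a + 3)*(a + 4)*(a^2 - 5*a + 6) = a*(a - 2)*(a + 3)*(a + 4)*(a - 3)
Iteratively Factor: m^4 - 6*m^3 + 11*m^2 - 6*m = (m - 3)*(m^3 - 3*m^2 + 2*m) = (m - 3)*(m - 1)*(m^2 - 2*m) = m*(m - 3)*(m - 1)*(m - 2)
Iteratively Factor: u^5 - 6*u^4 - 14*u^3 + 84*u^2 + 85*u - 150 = (u - 1)*(u^4 - 5*u^3 - 19*u^2 + 65*u + 150) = (u - 5)*(u - 1)*(u^3 - 19*u - 30) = (u - 5)*(u - 1)*(u + 2)*(u^2 - 2*u - 15) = (u - 5)*(u - 1)*(u + 2)*(u + 3)*(u - 5)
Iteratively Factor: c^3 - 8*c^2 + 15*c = (c)*(c^2 - 8*c + 15) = c*(c - 5)*(c - 3)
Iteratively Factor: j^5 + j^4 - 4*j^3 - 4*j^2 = (j)*(j^4 + j^3 - 4*j^2 - 4*j) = j^2*(j^3 + j^2 - 4*j - 4) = j^2*(j - 2)*(j^2 + 3*j + 2) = j^2*(j - 2)*(j + 1)*(j + 2)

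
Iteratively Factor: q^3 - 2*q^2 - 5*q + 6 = (q - 1)*(q^2 - q - 6) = (q - 1)*(q + 2)*(q - 3)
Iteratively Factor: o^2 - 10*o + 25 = (o - 5)*(o - 5)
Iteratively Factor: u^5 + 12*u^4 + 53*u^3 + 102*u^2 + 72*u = (u + 4)*(u^4 + 8*u^3 + 21*u^2 + 18*u) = (u + 2)*(u + 4)*(u^3 + 6*u^2 + 9*u) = u*(u + 2)*(u + 4)*(u^2 + 6*u + 9) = u*(u + 2)*(u + 3)*(u + 4)*(u + 3)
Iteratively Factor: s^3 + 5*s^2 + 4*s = (s + 4)*(s^2 + s) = s*(s + 4)*(s + 1)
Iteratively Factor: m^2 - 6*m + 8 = (m - 2)*(m - 4)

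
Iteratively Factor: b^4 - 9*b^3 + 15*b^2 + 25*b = (b - 5)*(b^3 - 4*b^2 - 5*b) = (b - 5)*(b + 1)*(b^2 - 5*b) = (b - 5)^2*(b + 1)*(b)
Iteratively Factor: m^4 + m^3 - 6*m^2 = (m)*(m^3 + m^2 - 6*m) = m*(m - 2)*(m^2 + 3*m) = m^2*(m - 2)*(m + 3)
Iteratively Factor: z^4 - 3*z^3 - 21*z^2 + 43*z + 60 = (z + 1)*(z^3 - 4*z^2 - 17*z + 60) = (z + 1)*(z + 4)*(z^2 - 8*z + 15) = (z - 5)*(z + 1)*(z + 4)*(z - 3)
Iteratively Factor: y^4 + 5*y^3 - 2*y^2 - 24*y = (y - 2)*(y^3 + 7*y^2 + 12*y) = (y - 2)*(y + 3)*(y^2 + 4*y) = (y - 2)*(y + 3)*(y + 4)*(y)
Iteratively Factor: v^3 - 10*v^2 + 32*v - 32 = (v - 4)*(v^2 - 6*v + 8) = (v - 4)*(v - 2)*(v - 4)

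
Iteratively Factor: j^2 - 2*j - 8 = (j + 2)*(j - 4)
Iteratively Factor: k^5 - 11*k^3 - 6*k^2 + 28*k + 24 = (k - 3)*(k^4 + 3*k^3 - 2*k^2 - 12*k - 8) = (k - 3)*(k - 2)*(k^3 + 5*k^2 + 8*k + 4) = (k - 3)*(k - 2)*(k + 1)*(k^2 + 4*k + 4) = (k - 3)*(k - 2)*(k + 1)*(k + 2)*(k + 2)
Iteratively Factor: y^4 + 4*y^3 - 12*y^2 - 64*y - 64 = (y - 4)*(y^3 + 8*y^2 + 20*y + 16) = (y - 4)*(y + 4)*(y^2 + 4*y + 4) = (y - 4)*(y + 2)*(y + 4)*(y + 2)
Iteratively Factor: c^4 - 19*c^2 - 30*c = (c + 2)*(c^3 - 2*c^2 - 15*c) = (c + 2)*(c + 3)*(c^2 - 5*c) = c*(c + 2)*(c + 3)*(c - 5)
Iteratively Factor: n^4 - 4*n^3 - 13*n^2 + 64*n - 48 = (n - 4)*(n^3 - 13*n + 12) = (n - 4)*(n - 3)*(n^2 + 3*n - 4) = (n - 4)*(n - 3)*(n - 1)*(n + 4)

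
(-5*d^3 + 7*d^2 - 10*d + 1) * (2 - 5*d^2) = 25*d^5 - 35*d^4 + 40*d^3 + 9*d^2 - 20*d + 2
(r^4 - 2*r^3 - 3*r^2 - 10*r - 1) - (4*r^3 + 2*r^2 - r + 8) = r^4 - 6*r^3 - 5*r^2 - 9*r - 9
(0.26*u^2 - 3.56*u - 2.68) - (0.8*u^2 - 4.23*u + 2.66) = -0.54*u^2 + 0.67*u - 5.34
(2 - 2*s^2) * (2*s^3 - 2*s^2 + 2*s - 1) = -4*s^5 + 4*s^4 - 2*s^2 + 4*s - 2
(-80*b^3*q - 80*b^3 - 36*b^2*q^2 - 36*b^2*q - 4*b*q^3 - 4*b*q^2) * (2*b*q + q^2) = -160*b^4*q^2 - 160*b^4*q - 152*b^3*q^3 - 152*b^3*q^2 - 44*b^2*q^4 - 44*b^2*q^3 - 4*b*q^5 - 4*b*q^4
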